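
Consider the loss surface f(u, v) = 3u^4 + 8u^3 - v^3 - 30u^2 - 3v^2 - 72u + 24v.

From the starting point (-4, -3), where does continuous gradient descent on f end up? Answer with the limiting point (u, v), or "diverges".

(-3, -4)

f is separable, so gradient descent decouples: u follows -∂f/∂u, v follows -∂f/∂v.
∂f/∂u = 12(u - 2)(u + 1)(u + 3); at u=-4 this is -216, so u increases.
∂f/∂v = -3(v - 2)(v + 4); at v=-3 this is 15, so v decreases.
u converges to its nearest critical value -3 (a local min of the u-part); v converges to -4. The iterate converges to (-3, -4).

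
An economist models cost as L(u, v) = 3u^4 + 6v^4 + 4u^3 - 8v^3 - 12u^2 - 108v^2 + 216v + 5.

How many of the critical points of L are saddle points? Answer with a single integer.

L separates as a function of u plus a function of v, so ∇L=0 decouples.
∂L/∂u = 12u(u - 1)(u + 2) = 0 at u ∈ {-2, 0, 1}; ∂L/∂v = 24(v - 3)(v - 1)(v + 3) = 0 at v ∈ {-3, 1, 3}.
The Hessian is diagonal: diag(L_uu, L_vv). Second derivatives: L_uu(-2)=72, L_uu(0)=-24, L_uu(1)=36; L_vv(-3)=576, L_vv(1)=-192, L_vv(3)=288.
Saddle points occur where the two diagonal entries have opposite signs: (-2, 1), (0, -3), (0, 3), (1, 1). Count: 4.

4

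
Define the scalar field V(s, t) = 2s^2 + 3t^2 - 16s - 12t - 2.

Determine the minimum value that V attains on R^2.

V(s,t) separates as P(s) + Q(t) − 2, so its minimum is min P + min Q − 2.
P'(s) = 4s - 16 vanishes at s ∈ {4}; Q'(t) = 6(t - 2) vanishes at t ∈ {2}.
Local minima of P (where P''>0): P(4)=-32. Local minima of Q: Q(2)=-12.
So the global minimum of V is P(4) + Q(2) − 2 = -32 − 12 − 2 = -46, attained at (4, 2).

-46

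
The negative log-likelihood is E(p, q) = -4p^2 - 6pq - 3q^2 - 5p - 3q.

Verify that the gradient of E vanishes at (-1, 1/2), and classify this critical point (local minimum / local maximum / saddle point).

local maximum

∇E = (-8p - 6q - 5, -6p - 6q - 3); substituting (-1, 1/2) gives ∇E = (0, 0), so (-1, 1/2) is indeed a critical point.
The Hessian of E is constant: H = [[-8, -6], [-6, -6]].
det(H) = (-8)·(-6) − (-6)² = 12.
det(H) > 0 and tr(H) = -14 < 0, so H is negative definite and the point is a local maximum.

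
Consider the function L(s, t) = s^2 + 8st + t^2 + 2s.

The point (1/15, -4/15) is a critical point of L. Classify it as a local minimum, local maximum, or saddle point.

The Hessian of L is constant: H = [[2, 8], [8, 2]].
det(H) = 2·2 − 8² = -60.
Since det(H) < 0, H is indefinite and the critical point is a saddle point.

saddle point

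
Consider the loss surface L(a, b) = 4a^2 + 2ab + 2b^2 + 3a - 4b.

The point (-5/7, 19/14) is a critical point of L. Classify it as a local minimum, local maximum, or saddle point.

local minimum

The Hessian of L is constant: H = [[8, 2], [2, 4]].
det(H) = 8·4 − 2² = 28.
det(H) > 0 and tr(H) = 12 > 0, so H is positive definite and the point is a local minimum.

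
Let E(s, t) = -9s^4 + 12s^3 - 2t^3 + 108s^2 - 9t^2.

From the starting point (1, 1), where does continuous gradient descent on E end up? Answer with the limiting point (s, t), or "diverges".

E is separable, so gradient descent decouples: s follows -∂E/∂s, t follows -∂E/∂t.
∂E/∂s = -36s(s - 3)(s + 2); at s=1 this is 216, so s decreases.
∂E/∂t = -6t(t + 3); at t=1 this is -24, so t increases.
The t-coordinate has no critical point in that direction and runs off to infinity.

diverges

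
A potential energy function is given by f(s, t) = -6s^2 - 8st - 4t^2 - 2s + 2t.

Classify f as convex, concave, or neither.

f is quadratic, so its Hessian is the constant matrix H = [[-12, -8], [-8, -8]].
det(H) = 32, tr(H) = -20.
det(H) > 0 and tr(H) < 0, so H is negative definite everywhere: concave.

concave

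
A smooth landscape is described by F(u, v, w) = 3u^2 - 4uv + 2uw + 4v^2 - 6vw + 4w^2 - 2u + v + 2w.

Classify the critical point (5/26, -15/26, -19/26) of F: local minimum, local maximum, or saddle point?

The Hessian is constant: H = [[6, -4, 2], [-4, 8, -6], [2, -6, 8]].
Leading principal minors: Δ₁ = 6, Δ₂ = 32, Δ₃ = 104.
All leading minors are positive, so H is positive definite: a local minimum.

local minimum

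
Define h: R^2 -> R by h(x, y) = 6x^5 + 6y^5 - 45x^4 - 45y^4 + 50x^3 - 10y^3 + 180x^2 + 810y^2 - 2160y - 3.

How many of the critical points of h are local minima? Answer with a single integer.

h separates as a function of x plus a function of y, so ∇h=0 decouples.
∂h/∂x = 30x(x - 4)(x - 3)(x + 1) = 0 at x ∈ {-1, 0, 3, 4}; ∂h/∂y = 30(y - 4)(y - 3)(y - 2)(y + 3) = 0 at y ∈ {-3, 2, 3, 4}.
The Hessian is diagonal: diag(h_xx, h_yy). Second derivatives: h_xx(-1)=-600, h_xx(0)=360, h_xx(3)=-360, h_xx(4)=600; h_yy(-3)=-6300, h_yy(2)=300, h_yy(3)=-180, h_yy(4)=420.
Local minima occur where both diagonal entries positive: (0, 2), (0, 4), (4, 2), (4, 4). Count: 4.

4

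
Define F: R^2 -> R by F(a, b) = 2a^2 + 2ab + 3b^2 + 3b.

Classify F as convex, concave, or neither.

convex

F is quadratic, so its Hessian is the constant matrix H = [[4, 2], [2, 6]].
det(H) = 20, tr(H) = 10.
det(H) > 0 and tr(H) > 0, so H is positive definite everywhere: convex.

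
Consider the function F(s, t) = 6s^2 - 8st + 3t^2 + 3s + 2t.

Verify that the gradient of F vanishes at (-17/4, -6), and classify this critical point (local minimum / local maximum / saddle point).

∇F = (12s - 8t + 3, -8s + 6t + 2); substituting (-17/4, -6) gives ∇F = (0, 0), so (-17/4, -6) is indeed a critical point.
The Hessian of F is constant: H = [[12, -8], [-8, 6]].
det(H) = 12·6 − (-8)² = 8.
det(H) > 0 and tr(H) = 18 > 0, so H is positive definite and the point is a local minimum.

local minimum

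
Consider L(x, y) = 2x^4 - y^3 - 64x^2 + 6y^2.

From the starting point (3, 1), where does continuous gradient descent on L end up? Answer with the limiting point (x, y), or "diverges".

(4, 0)

L is separable, so gradient descent decouples: x follows -∂L/∂x, y follows -∂L/∂y.
∂L/∂x = 8x(x - 4)(x + 4); at x=3 this is -168, so x increases.
∂L/∂y = -3y(y - 4); at y=1 this is 9, so y decreases.
x converges to its nearest critical value 4 (a local min of the x-part); y converges to 0. The iterate converges to (4, 0).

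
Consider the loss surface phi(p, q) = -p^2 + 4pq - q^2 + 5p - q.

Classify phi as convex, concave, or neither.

phi is quadratic, so its Hessian is the constant matrix H = [[-2, 4], [4, -2]].
det(H) = -12, tr(H) = -4.
det(H) < 0, so H is indefinite: neither convex nor concave.

neither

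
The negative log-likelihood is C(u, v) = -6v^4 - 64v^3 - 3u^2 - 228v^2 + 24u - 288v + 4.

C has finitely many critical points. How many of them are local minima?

0

C separates as a function of u plus a function of v, so ∇C=0 decouples.
∂C/∂u = -6(u - 4) = 0 at u ∈ {4}; ∂C/∂v = -24(v + 1)(v + 3)(v + 4) = 0 at v ∈ {-4, -3, -1}.
The Hessian is diagonal: diag(C_uu, C_vv). Second derivatives: C_uu(4)=-6; C_vv(-4)=-72, C_vv(-3)=48, C_vv(-1)=-144.
Local minima occur where both diagonal entries positive: none. Count: 0.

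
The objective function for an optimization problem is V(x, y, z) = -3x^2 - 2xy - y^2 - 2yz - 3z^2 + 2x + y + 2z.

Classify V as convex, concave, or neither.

V is quadratic, so its Hessian is the constant matrix H = [[-6, -2, 0], [-2, -2, -2], [0, -2, -6]].
Leading principal minors: -6, 8, -24.
Signs alternate −, +, − ⇒ H ≺ 0 ⇒ concave.

concave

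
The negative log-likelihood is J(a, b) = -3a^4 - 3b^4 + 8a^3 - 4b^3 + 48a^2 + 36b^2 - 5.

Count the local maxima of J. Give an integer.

J separates as a function of a plus a function of b, so ∇J=0 decouples.
∂J/∂a = -12a(a - 4)(a + 2) = 0 at a ∈ {-2, 0, 4}; ∂J/∂b = -12b(b - 2)(b + 3) = 0 at b ∈ {-3, 0, 2}.
The Hessian is diagonal: diag(J_aa, J_bb). Second derivatives: J_aa(-2)=-144, J_aa(0)=96, J_aa(4)=-288; J_bb(-3)=-180, J_bb(0)=72, J_bb(2)=-120.
Local maxima occur where both diagonal entries negative: (-2, -3), (-2, 2), (4, -3), (4, 2). Count: 4.

4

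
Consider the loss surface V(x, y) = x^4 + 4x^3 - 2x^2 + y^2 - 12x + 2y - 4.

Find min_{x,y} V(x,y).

-14

V(x,y) separates as P(x) + Q(y) − 4, so its minimum is min P + min Q − 4.
P'(x) = 4(x - 1)(x + 1)(x + 3) vanishes at x ∈ {-3, -1, 1}; Q'(y) = 2y + 2 vanishes at y ∈ {-1}.
Local minima of P (where P''>0): P(-3)=-9, P(1)=-9. Local minima of Q: Q(-1)=-1.
So the global minimum of V is P(-3) + Q(-1) − 4 = -9 − 1 − 4 = -14, attained at (-3, -1).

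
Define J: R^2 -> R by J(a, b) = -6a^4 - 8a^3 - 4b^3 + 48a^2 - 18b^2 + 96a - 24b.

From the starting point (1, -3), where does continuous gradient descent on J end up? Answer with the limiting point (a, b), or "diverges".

J is separable, so gradient descent decouples: a follows -∂J/∂a, b follows -∂J/∂b.
∂J/∂a = -24(a - 2)(a + 1)(a + 2); at a=1 this is 144, so a decreases.
∂J/∂b = -12(b + 1)(b + 2); at b=-3 this is -24, so b increases.
a converges to its nearest critical value -1 (a local min of the a-part); b converges to -2. The iterate converges to (-1, -2).

(-1, -2)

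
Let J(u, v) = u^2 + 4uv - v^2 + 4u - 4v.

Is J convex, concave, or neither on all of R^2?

J is quadratic, so its Hessian is the constant matrix H = [[2, 4], [4, -2]].
det(H) = -20, tr(H) = 0.
det(H) < 0, so H is indefinite: neither convex nor concave.

neither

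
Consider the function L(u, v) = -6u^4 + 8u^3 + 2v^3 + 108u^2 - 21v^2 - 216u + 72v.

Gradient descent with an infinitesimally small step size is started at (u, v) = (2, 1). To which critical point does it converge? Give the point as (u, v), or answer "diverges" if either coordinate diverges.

diverges

L is separable, so gradient descent decouples: u follows -∂L/∂u, v follows -∂L/∂v.
∂L/∂u = -24(u - 3)(u - 1)(u + 3); at u=2 this is 120, so u decreases.
∂L/∂v = 6(v - 4)(v - 3); at v=1 this is 36, so v decreases.
The v-coordinate has no critical point in that direction and runs off to infinity.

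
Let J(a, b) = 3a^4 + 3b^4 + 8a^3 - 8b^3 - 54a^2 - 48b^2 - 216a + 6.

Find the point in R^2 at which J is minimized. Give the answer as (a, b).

J(a,b) separates as P(a) + Q(b) + 6, so its minimum is min P + min Q + 6.
P'(a) = 12(a - 3)(a + 2)(a + 3) vanishes at a ∈ {-3, -2, 3}; Q'(b) = 12b(b - 4)(b + 2) vanishes at b ∈ {-2, 0, 4}.
Local minima of P (where P''>0): P(-3)=189, P(3)=-675. Local minima of Q: Q(-2)=-80, Q(4)=-512.
So the global minimum of J is P(3) + Q(4) + 6 = -675 − 512 + 6 = -1181, attained at (3, 4).

(3, 4)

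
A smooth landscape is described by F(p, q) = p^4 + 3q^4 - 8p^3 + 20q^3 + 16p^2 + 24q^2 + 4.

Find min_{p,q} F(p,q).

-124

F(p,q) separates as A(p) + B(q) + 4, so its minimum is min A + min B + 4.
A'(p) = 4p(p - 4)(p - 2) vanishes at p ∈ {0, 2, 4}; B'(q) = 12q(q + 1)(q + 4) vanishes at q ∈ {-4, -1, 0}.
Local minima of A (where A''>0): A(0)=0, A(4)=0. Local minima of B: B(-4)=-128, B(0)=0.
So the global minimum of F is A(0) + B(-4) + 4 = 0 − 128 + 4 = -124, attained at (0, -4).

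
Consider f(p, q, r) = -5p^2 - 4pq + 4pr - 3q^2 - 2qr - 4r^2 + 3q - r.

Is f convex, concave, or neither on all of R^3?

f is quadratic, so its Hessian is the constant matrix H = [[-10, -4, 4], [-4, -6, -2], [4, -2, -8]].
Leading principal minors: -10, 44, -152.
Signs alternate −, +, − ⇒ H ≺ 0 ⇒ concave.

concave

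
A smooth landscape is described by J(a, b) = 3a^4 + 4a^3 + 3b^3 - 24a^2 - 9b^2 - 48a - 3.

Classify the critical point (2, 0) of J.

saddle point

The mixed partial ∂²J/∂a∂b is 0, so the Hessian at any point is diag(J_aa, J_bb) = diag(12(3a^2 + 2a - 4), 18(b - 1)).
At (2, 0): H = diag(144, -18).
The eigenvalues have opposite signs, so H is indefinite: a saddle point.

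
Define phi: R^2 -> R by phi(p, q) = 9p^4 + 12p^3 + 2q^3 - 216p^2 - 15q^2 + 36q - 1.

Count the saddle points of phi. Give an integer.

phi separates as a function of p plus a function of q, so ∇phi=0 decouples.
∂phi/∂p = 36p(p - 3)(p + 4) = 0 at p ∈ {-4, 0, 3}; ∂phi/∂q = 6(q - 3)(q - 2) = 0 at q ∈ {2, 3}.
The Hessian is diagonal: diag(phi_pp, phi_qq). Second derivatives: phi_pp(-4)=1008, phi_pp(0)=-432, phi_pp(3)=756; phi_qq(2)=-6, phi_qq(3)=6.
Saddle points occur where the two diagonal entries have opposite signs: (-4, 2), (0, 3), (3, 2). Count: 3.

3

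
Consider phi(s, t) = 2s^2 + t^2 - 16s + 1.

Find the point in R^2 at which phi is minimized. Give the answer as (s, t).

phi(s,t) separates as P(s) + Q(t) + 1, so its minimum is min P + min Q + 1.
P'(s) = 4s - 16 vanishes at s ∈ {4}; Q'(t) = 2t vanishes at t ∈ {0}.
Local minima of P (where P''>0): P(4)=-32. Local minima of Q: Q(0)=0.
So the global minimum of phi is P(4) + Q(0) + 1 = -32 + 0 + 1 = -31, attained at (4, 0).

(4, 0)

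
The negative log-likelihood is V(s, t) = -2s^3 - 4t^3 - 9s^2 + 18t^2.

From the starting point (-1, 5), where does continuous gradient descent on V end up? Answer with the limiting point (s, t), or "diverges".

diverges

V is separable, so gradient descent decouples: s follows -∂V/∂s, t follows -∂V/∂t.
∂V/∂s = -6s(s + 3); at s=-1 this is 12, so s decreases.
∂V/∂t = -12t(t - 3); at t=5 this is -120, so t increases.
The t-coordinate has no critical point in that direction and runs off to infinity.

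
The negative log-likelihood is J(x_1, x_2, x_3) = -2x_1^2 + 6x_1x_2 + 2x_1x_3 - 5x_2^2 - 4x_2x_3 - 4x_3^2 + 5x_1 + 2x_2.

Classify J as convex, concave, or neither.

concave

J is quadratic, so its Hessian is the constant matrix H = [[-4, 6, 2], [6, -10, -4], [2, -4, -8]].
Leading principal minors: -4, 4, -24.
Signs alternate −, +, − ⇒ H ≺ 0 ⇒ concave.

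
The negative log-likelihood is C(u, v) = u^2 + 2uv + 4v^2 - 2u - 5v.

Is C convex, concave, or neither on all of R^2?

convex

C is quadratic, so its Hessian is the constant matrix H = [[2, 2], [2, 8]].
det(H) = 12, tr(H) = 10.
det(H) > 0 and tr(H) > 0, so H is positive definite everywhere: convex.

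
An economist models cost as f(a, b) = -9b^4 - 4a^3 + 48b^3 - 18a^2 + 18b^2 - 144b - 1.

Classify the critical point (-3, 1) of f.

local minimum

The mixed partial ∂²f/∂a∂b is 0, so the Hessian at any point is diag(f_aa, f_bb) = diag(-12(2a + 3), 36(-3b^2 + 8b + 1)).
At (-3, 1): H = diag(36, 216).
Both eigenvalues are positive, so H is positive definite: a local minimum.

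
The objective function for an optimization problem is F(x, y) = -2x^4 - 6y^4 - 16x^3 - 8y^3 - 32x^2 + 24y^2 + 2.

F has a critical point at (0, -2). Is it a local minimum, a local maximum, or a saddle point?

The mixed partial ∂²F/∂x∂y is 0, so the Hessian at any point is diag(F_xx, F_yy) = diag(-8(3x^2 + 12x + 8), 24(-3y^2 - 2y + 2)).
At (0, -2): H = diag(-64, -144).
Both eigenvalues are negative, so H is negative definite: a local maximum.

local maximum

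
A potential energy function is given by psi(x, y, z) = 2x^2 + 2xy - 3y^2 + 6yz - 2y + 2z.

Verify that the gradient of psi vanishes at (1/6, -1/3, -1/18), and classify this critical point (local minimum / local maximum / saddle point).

∇psi = (4x + 2y, 2x - 6y + 6z - 2, 6y + 2); substituting (1/6, -1/3, -1/18) gives ∇psi = (0, 0, 0), so (1/6, -1/3, -1/18) is indeed a critical point.
The Hessian is constant: H = [[4, 2, 0], [2, -6, 6], [0, 6, 0]].
Leading principal minors: Δ₁ = 4, Δ₂ = -28, Δ₃ = -144.
The minors fit neither the all-positive nor the alternating-sign pattern, so H is indefinite: a saddle point.

saddle point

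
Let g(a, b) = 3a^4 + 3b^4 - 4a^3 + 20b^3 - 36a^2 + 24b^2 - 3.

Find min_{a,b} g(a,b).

-320

g(a,b) separates as P(a) + Q(b) − 3, so its minimum is min P + min Q − 3.
P'(a) = 12a(a - 3)(a + 2) vanishes at a ∈ {-2, 0, 3}; Q'(b) = 12b(b + 1)(b + 4) vanishes at b ∈ {-4, -1, 0}.
Local minima of P (where P''>0): P(-2)=-64, P(3)=-189. Local minima of Q: Q(-4)=-128, Q(0)=0.
So the global minimum of g is P(3) + Q(-4) − 3 = -189 − 128 − 3 = -320, attained at (3, -4).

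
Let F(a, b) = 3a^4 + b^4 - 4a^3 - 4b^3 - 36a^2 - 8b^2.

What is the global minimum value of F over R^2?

F(a,b) separates as P(a) + Q(b), so its minimum is min P + min Q.
P'(a) = 12a(a - 3)(a + 2) vanishes at a ∈ {-2, 0, 3}; Q'(b) = 4b(b - 4)(b + 1) vanishes at b ∈ {-1, 0, 4}.
Local minima of P (where P''>0): P(-2)=-64, P(3)=-189. Local minima of Q: Q(-1)=-3, Q(4)=-128.
So the global minimum of F is P(3) + Q(4) = -189 − 128 = -317, attained at (3, 4).

-317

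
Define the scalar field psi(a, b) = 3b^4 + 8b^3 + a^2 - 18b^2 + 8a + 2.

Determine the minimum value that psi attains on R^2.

psi(a,b) separates as P(a) + Q(b) + 2, so its minimum is min P + min Q + 2.
P'(a) = 2a + 8 vanishes at a ∈ {-4}; Q'(b) = 12b(b - 1)(b + 3) vanishes at b ∈ {-3, 0, 1}.
Local minima of P (where P''>0): P(-4)=-16. Local minima of Q: Q(-3)=-135, Q(1)=-7.
So the global minimum of psi is P(-4) + Q(-3) + 2 = -16 − 135 + 2 = -149, attained at (-4, -3).

-149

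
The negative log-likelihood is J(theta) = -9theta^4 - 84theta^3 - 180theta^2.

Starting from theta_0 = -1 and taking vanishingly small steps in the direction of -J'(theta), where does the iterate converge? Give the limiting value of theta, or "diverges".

-2

J'(theta) = -36theta(theta + 2)(theta + 5), so J'(-1) = 144.
Gradient descent moves in the -J' direction, i.e. theta is decreasing.
The nearest critical point in that direction is theta = -2, where J'' = 216 > 0 (a local minimum). The iterate converges there.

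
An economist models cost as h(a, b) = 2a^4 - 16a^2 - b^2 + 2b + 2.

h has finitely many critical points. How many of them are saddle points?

2

h separates as a function of a plus a function of b, so ∇h=0 decouples.
∂h/∂a = 8a(a - 2)(a + 2) = 0 at a ∈ {-2, 0, 2}; ∂h/∂b = -2(b - 1) = 0 at b ∈ {1}.
The Hessian is diagonal: diag(h_aa, h_bb). Second derivatives: h_aa(-2)=64, h_aa(0)=-32, h_aa(2)=64; h_bb(1)=-2.
Saddle points occur where the two diagonal entries have opposite signs: (-2, 1), (2, 1). Count: 2.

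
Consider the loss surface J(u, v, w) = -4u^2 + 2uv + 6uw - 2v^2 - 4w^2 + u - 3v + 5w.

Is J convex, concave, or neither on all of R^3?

concave

J is quadratic, so its Hessian is the constant matrix H = [[-8, 2, 6], [2, -4, 0], [6, 0, -8]].
Leading principal minors: -8, 28, -80.
Signs alternate −, +, − ⇒ H ≺ 0 ⇒ concave.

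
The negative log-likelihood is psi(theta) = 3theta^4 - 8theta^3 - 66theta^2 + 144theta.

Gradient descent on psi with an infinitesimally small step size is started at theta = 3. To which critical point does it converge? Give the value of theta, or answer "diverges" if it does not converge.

psi'(theta) = 12(theta - 4)(theta - 1)(theta + 3), so psi'(3) = -144.
Gradient descent moves in the -psi' direction, i.e. theta is increasing.
The nearest critical point in that direction is theta = 4, where psi'' = 252 > 0 (a local minimum). The iterate converges there.

4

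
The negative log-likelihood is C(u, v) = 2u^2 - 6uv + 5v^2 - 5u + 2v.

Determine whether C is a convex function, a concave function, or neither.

convex

C is quadratic, so its Hessian is the constant matrix H = [[4, -6], [-6, 10]].
det(H) = 4, tr(H) = 14.
det(H) > 0 and tr(H) > 0, so H is positive definite everywhere: convex.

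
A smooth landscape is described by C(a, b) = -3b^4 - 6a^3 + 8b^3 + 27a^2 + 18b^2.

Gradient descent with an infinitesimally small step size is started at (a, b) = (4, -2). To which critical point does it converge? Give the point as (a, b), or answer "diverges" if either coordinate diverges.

C is separable, so gradient descent decouples: a follows -∂C/∂a, b follows -∂C/∂b.
∂C/∂a = -18a(a - 3); at a=4 this is -72, so a increases.
∂C/∂b = -12b(b - 3)(b + 1); at b=-2 this is 120, so b decreases.
The a-coordinate has no critical point in that direction and runs off to infinity.

diverges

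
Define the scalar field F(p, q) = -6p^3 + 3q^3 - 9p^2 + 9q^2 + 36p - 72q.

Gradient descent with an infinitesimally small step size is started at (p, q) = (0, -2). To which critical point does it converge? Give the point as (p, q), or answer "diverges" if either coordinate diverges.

F is separable, so gradient descent decouples: p follows -∂F/∂p, q follows -∂F/∂q.
∂F/∂p = -18(p - 1)(p + 2); at p=0 this is 36, so p decreases.
∂F/∂q = 9(q - 2)(q + 4); at q=-2 this is -72, so q increases.
p converges to its nearest critical value -2 (a local min of the p-part); q converges to 2. The iterate converges to (-2, 2).

(-2, 2)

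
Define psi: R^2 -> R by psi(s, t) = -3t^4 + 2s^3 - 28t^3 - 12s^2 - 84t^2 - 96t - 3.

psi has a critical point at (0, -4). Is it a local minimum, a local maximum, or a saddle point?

The mixed partial ∂²psi/∂s∂t is 0, so the Hessian at any point is diag(psi_ss, psi_tt) = diag(12(s - 2), -12(3t^2 + 14t + 14)).
At (0, -4): H = diag(-24, -72).
Both eigenvalues are negative, so H is negative definite: a local maximum.

local maximum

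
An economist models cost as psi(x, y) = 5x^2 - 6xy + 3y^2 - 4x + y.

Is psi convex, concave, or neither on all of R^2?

psi is quadratic, so its Hessian is the constant matrix H = [[10, -6], [-6, 6]].
det(H) = 24, tr(H) = 16.
det(H) > 0 and tr(H) > 0, so H is positive definite everywhere: convex.

convex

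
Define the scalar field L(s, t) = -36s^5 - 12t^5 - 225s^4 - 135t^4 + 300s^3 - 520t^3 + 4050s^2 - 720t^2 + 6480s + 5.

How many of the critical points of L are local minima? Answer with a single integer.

4

L separates as a function of s plus a function of t, so ∇L=0 decouples.
∂L/∂s = -180(s - 3)(s + 1)(s + 3)(s + 4) = 0 at s ∈ {-4, -3, -1, 3}; ∂L/∂t = -60t(t + 2)(t + 3)(t + 4) = 0 at t ∈ {-4, -3, -2, 0}.
The Hessian is diagonal: diag(L_ss, L_tt). Second derivatives: L_ss(-4)=3780, L_ss(-3)=-2160, L_ss(-1)=4320, L_ss(3)=-30240; L_tt(-4)=480, L_tt(-3)=-180, L_tt(-2)=240, L_tt(0)=-1440.
Local minima occur where both diagonal entries positive: (-4, -4), (-4, -2), (-1, -4), (-1, -2). Count: 4.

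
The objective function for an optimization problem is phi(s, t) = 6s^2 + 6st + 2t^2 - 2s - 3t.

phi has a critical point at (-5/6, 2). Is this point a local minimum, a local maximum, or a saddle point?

local minimum

The Hessian of phi is constant: H = [[12, 6], [6, 4]].
det(H) = 12·4 − 6² = 12.
det(H) > 0 and tr(H) = 16 > 0, so H is positive definite and the point is a local minimum.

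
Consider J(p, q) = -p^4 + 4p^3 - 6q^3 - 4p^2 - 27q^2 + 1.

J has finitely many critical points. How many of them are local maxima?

2

J separates as a function of p plus a function of q, so ∇J=0 decouples.
∂J/∂p = -4p(p - 2)(p - 1) = 0 at p ∈ {0, 1, 2}; ∂J/∂q = -18q(q + 3) = 0 at q ∈ {-3, 0}.
The Hessian is diagonal: diag(J_pp, J_qq). Second derivatives: J_pp(0)=-8, J_pp(1)=4, J_pp(2)=-8; J_qq(-3)=54, J_qq(0)=-54.
Local maxima occur where both diagonal entries negative: (0, 0), (2, 0). Count: 2.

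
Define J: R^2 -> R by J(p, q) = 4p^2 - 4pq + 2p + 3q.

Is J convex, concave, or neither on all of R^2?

neither

J is quadratic, so its Hessian is the constant matrix H = [[8, -4], [-4, 0]].
det(H) = -16, tr(H) = 8.
det(H) < 0, so H is indefinite: neither convex nor concave.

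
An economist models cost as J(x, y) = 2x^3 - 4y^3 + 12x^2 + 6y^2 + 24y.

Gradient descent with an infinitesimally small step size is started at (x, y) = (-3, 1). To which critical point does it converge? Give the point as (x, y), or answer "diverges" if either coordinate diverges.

(0, -1)

J is separable, so gradient descent decouples: x follows -∂J/∂x, y follows -∂J/∂y.
∂J/∂x = 6x(x + 4); at x=-3 this is -18, so x increases.
∂J/∂y = -12(y - 2)(y + 1); at y=1 this is 24, so y decreases.
x converges to its nearest critical value 0 (a local min of the x-part); y converges to -1. The iterate converges to (0, -1).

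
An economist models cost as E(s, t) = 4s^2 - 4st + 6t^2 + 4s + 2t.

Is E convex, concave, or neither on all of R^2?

convex

E is quadratic, so its Hessian is the constant matrix H = [[8, -4], [-4, 12]].
det(H) = 80, tr(H) = 20.
det(H) > 0 and tr(H) > 0, so H is positive definite everywhere: convex.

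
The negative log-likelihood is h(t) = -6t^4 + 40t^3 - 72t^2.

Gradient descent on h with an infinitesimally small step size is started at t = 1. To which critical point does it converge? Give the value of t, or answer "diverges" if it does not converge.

h'(t) = -24t(t - 3)(t - 2), so h'(1) = -48.
Gradient descent moves in the -h' direction, i.e. t is increasing.
The nearest critical point in that direction is t = 2, where h'' = 48 > 0 (a local minimum). The iterate converges there.

2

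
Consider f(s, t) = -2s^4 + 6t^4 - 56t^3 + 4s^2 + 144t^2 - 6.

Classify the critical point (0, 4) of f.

The mixed partial ∂²f/∂s∂t is 0, so the Hessian at any point is diag(f_ss, f_tt) = diag(8(-3s^2 + 1), 24(3t^2 - 14t + 12)).
At (0, 4): H = diag(8, 96).
Both eigenvalues are positive, so H is positive definite: a local minimum.

local minimum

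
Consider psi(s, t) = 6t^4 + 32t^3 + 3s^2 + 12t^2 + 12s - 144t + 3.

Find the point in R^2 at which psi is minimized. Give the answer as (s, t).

psi(s,t) separates as P(s) + Q(t) + 3, so its minimum is min P + min Q + 3.
P'(s) = 6s + 12 vanishes at s ∈ {-2}; Q'(t) = 24(t - 1)(t + 2)(t + 3) vanishes at t ∈ {-3, -2, 1}.
Local minima of P (where P''>0): P(-2)=-12. Local minima of Q: Q(-3)=162, Q(1)=-94.
So the global minimum of psi is P(-2) + Q(1) + 3 = -12 − 94 + 3 = -103, attained at (-2, 1).

(-2, 1)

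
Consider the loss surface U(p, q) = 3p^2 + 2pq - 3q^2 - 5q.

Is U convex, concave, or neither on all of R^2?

neither

U is quadratic, so its Hessian is the constant matrix H = [[6, 2], [2, -6]].
det(H) = -40, tr(H) = 0.
det(H) < 0, so H is indefinite: neither convex nor concave.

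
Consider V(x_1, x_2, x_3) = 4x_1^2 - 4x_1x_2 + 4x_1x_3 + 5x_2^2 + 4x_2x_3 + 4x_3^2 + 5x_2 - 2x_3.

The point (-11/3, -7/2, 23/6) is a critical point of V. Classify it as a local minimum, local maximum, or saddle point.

local minimum

The Hessian is constant: H = [[8, -4, 4], [-4, 10, 4], [4, 4, 8]].
Leading principal minors: Δ₁ = 8, Δ₂ = 64, Δ₃ = 96.
All leading minors are positive, so H is positive definite: a local minimum.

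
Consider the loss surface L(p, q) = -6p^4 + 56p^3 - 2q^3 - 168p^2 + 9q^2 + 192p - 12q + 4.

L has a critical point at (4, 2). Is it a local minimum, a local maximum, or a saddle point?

The mixed partial ∂²L/∂p∂q is 0, so the Hessian at any point is diag(L_pp, L_qq) = diag(24(-3p^2 + 14p - 14), 6(-2q + 3)).
At (4, 2): H = diag(-144, -6).
Both eigenvalues are negative, so H is negative definite: a local maximum.

local maximum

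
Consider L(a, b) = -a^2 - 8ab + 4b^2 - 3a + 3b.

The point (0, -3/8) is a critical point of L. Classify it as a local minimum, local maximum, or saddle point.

The Hessian of L is constant: H = [[-2, -8], [-8, 8]].
det(H) = (-2)·8 − (-8)² = -80.
Since det(H) < 0, H is indefinite and the critical point is a saddle point.

saddle point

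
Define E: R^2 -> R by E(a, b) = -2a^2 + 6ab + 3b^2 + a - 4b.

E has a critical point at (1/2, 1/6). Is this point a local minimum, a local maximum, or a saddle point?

The Hessian of E is constant: H = [[-4, 6], [6, 6]].
det(H) = (-4)·6 − 6² = -60.
Since det(H) < 0, H is indefinite and the critical point is a saddle point.

saddle point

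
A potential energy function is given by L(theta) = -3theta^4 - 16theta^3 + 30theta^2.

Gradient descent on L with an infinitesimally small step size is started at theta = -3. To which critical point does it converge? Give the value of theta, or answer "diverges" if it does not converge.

0

L'(theta) = -12theta(theta - 1)(theta + 5), so L'(-3) = -288.
Gradient descent moves in the -L' direction, i.e. theta is increasing.
The nearest critical point in that direction is theta = 0, where L'' = 60 > 0 (a local minimum). The iterate converges there.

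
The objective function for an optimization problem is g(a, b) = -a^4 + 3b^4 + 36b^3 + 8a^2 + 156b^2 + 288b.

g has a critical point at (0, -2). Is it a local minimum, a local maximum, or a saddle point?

local minimum

The mixed partial ∂²g/∂a∂b is 0, so the Hessian at any point is diag(g_aa, g_bb) = diag(4(-3a^2 + 4), 12(3b^2 + 18b + 26)).
At (0, -2): H = diag(16, 24).
Both eigenvalues are positive, so H is positive definite: a local minimum.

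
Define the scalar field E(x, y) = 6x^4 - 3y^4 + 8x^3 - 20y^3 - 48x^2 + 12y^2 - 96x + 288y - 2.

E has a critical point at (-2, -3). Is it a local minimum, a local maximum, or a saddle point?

local minimum

The mixed partial ∂²E/∂x∂y is 0, so the Hessian at any point is diag(E_xx, E_yy) = diag(24(3x^2 + 2x - 4), 12(-3y^2 - 10y + 2)).
At (-2, -3): H = diag(96, 60).
Both eigenvalues are positive, so H is positive definite: a local minimum.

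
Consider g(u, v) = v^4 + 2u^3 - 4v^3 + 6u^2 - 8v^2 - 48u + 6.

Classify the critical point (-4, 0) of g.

local maximum

The mixed partial ∂²g/∂u∂v is 0, so the Hessian at any point is diag(g_uu, g_vv) = diag(12(u + 1), 4(3v^2 - 6v - 4)).
At (-4, 0): H = diag(-36, -16).
Both eigenvalues are negative, so H is negative definite: a local maximum.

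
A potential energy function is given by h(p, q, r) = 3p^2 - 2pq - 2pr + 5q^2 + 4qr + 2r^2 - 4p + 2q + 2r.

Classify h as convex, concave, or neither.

h is quadratic, so its Hessian is the constant matrix H = [[6, -2, -2], [-2, 10, 4], [-2, 4, 4]].
Leading principal minors: 6, 56, 120.
All positive ⇒ H ≻ 0 ⇒ convex.

convex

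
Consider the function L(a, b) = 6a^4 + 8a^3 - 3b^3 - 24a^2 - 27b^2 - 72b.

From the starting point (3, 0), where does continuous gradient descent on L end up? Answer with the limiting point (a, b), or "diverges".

L is separable, so gradient descent decouples: a follows -∂L/∂a, b follows -∂L/∂b.
∂L/∂a = 24a(a - 1)(a + 2); at a=3 this is 720, so a decreases.
∂L/∂b = -9(b + 2)(b + 4); at b=0 this is -72, so b increases.
The b-coordinate has no critical point in that direction and runs off to infinity.

diverges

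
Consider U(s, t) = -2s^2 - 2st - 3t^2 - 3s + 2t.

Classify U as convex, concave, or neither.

U is quadratic, so its Hessian is the constant matrix H = [[-4, -2], [-2, -6]].
det(H) = 20, tr(H) = -10.
det(H) > 0 and tr(H) < 0, so H is negative definite everywhere: concave.

concave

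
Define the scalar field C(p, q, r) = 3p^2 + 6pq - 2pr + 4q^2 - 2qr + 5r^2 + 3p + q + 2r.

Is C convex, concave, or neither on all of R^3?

convex

C is quadratic, so its Hessian is the constant matrix H = [[6, 6, -2], [6, 8, -2], [-2, -2, 10]].
Leading principal minors: 6, 12, 112.
All positive ⇒ H ≻ 0 ⇒ convex.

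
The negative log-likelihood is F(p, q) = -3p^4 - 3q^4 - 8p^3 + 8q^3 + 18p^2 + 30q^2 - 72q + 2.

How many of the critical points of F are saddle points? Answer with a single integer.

F separates as a function of p plus a function of q, so ∇F=0 decouples.
∂F/∂p = -12p(p - 1)(p + 3) = 0 at p ∈ {-3, 0, 1}; ∂F/∂q = -12(q - 3)(q - 1)(q + 2) = 0 at q ∈ {-2, 1, 3}.
The Hessian is diagonal: diag(F_pp, F_qq). Second derivatives: F_pp(-3)=-144, F_pp(0)=36, F_pp(1)=-48; F_qq(-2)=-180, F_qq(1)=72, F_qq(3)=-120.
Saddle points occur where the two diagonal entries have opposite signs: (-3, 1), (0, -2), (0, 3), (1, 1). Count: 4.

4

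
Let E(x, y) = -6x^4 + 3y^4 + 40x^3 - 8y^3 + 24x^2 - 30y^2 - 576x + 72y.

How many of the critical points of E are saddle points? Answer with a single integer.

5

E separates as a function of x plus a function of y, so ∇E=0 decouples.
∂E/∂x = -24(x - 4)(x - 3)(x + 2) = 0 at x ∈ {-2, 3, 4}; ∂E/∂y = 12(y - 3)(y - 1)(y + 2) = 0 at y ∈ {-2, 1, 3}.
The Hessian is diagonal: diag(E_xx, E_yy). Second derivatives: E_xx(-2)=-720, E_xx(3)=120, E_xx(4)=-144; E_yy(-2)=180, E_yy(1)=-72, E_yy(3)=120.
Saddle points occur where the two diagonal entries have opposite signs: (-2, -2), (-2, 3), (3, 1), (4, -2), (4, 3). Count: 5.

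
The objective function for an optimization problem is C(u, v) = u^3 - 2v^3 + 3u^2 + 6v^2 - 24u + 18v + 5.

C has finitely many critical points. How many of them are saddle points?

C separates as a function of u plus a function of v, so ∇C=0 decouples.
∂C/∂u = 3(u - 2)(u + 4) = 0 at u ∈ {-4, 2}; ∂C/∂v = -6(v - 3)(v + 1) = 0 at v ∈ {-1, 3}.
The Hessian is diagonal: diag(C_uu, C_vv). Second derivatives: C_uu(-4)=-18, C_uu(2)=18; C_vv(-1)=24, C_vv(3)=-24.
Saddle points occur where the two diagonal entries have opposite signs: (-4, -1), (2, 3). Count: 2.

2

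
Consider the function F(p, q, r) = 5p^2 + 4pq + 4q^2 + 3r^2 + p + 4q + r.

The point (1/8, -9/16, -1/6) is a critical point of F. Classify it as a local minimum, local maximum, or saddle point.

The Hessian is constant: H = [[10, 4, 0], [4, 8, 0], [0, 0, 6]].
Leading principal minors: Δ₁ = 10, Δ₂ = 64, Δ₃ = 384.
All leading minors are positive, so H is positive definite: a local minimum.

local minimum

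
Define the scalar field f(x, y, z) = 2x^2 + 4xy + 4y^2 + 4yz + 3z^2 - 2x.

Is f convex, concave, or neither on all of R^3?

convex

f is quadratic, so its Hessian is the constant matrix H = [[4, 4, 0], [4, 8, 4], [0, 4, 6]].
Leading principal minors: 4, 16, 32.
All positive ⇒ H ≻ 0 ⇒ convex.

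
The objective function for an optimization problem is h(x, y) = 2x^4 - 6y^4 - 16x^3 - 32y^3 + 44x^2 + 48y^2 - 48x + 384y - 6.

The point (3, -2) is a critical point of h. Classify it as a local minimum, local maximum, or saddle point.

The mixed partial ∂²h/∂x∂y is 0, so the Hessian at any point is diag(h_xx, h_yy) = diag(8(3x^2 - 12x + 11), 24(-3y^2 - 8y + 4)).
At (3, -2): H = diag(16, 192).
Both eigenvalues are positive, so H is positive definite: a local minimum.

local minimum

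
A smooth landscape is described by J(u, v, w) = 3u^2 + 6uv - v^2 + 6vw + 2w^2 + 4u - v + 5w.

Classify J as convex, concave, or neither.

J is quadratic, so its Hessian is the constant matrix H = [[6, 6, 0], [6, -2, 6], [0, 6, 4]].
Leading principal minors: 6, -48, -408.
Neither pattern holds ⇒ H is indefinite ⇒ neither convex nor concave.

neither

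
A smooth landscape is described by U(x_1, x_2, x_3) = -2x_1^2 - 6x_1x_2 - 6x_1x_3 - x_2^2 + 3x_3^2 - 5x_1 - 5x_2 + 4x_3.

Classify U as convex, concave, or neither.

neither

U is quadratic, so its Hessian is the constant matrix H = [[-4, -6, -6], [-6, -2, 0], [-6, 0, 6]].
Leading principal minors: -4, -28, -96.
Neither pattern holds ⇒ H is indefinite ⇒ neither convex nor concave.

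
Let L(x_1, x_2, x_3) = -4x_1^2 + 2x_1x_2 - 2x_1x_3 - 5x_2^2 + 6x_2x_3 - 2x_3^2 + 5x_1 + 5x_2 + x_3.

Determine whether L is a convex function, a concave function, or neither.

concave

L is quadratic, so its Hessian is the constant matrix H = [[-8, 2, -2], [2, -10, 6], [-2, 6, -4]].
Leading principal minors: -8, 76, -24.
Signs alternate −, +, − ⇒ H ≺ 0 ⇒ concave.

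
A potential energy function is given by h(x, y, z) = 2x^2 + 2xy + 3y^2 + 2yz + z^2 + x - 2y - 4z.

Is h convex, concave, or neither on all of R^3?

h is quadratic, so its Hessian is the constant matrix H = [[4, 2, 0], [2, 6, 2], [0, 2, 2]].
Leading principal minors: 4, 20, 24.
All positive ⇒ H ≻ 0 ⇒ convex.

convex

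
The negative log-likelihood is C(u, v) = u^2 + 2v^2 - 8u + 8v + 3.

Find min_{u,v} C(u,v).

-21

C(u,v) separates as P(u) + Q(v) + 3, so its minimum is min P + min Q + 3.
P'(u) = 2u - 8 vanishes at u ∈ {4}; Q'(v) = 4v + 8 vanishes at v ∈ {-2}.
Local minima of P (where P''>0): P(4)=-16. Local minima of Q: Q(-2)=-8.
So the global minimum of C is P(4) + Q(-2) + 3 = -16 − 8 + 3 = -21, attained at (4, -2).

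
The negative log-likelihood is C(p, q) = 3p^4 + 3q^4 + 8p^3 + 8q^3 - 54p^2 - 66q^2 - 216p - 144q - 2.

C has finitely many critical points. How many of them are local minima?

C separates as a function of p plus a function of q, so ∇C=0 decouples.
∂C/∂p = 12(p - 3)(p + 2)(p + 3) = 0 at p ∈ {-3, -2, 3}; ∂C/∂q = 12(q - 3)(q + 1)(q + 4) = 0 at q ∈ {-4, -1, 3}.
The Hessian is diagonal: diag(C_pp, C_qq). Second derivatives: C_pp(-3)=72, C_pp(-2)=-60, C_pp(3)=360; C_qq(-4)=252, C_qq(-1)=-144, C_qq(3)=336.
Local minima occur where both diagonal entries positive: (-3, -4), (-3, 3), (3, -4), (3, 3). Count: 4.

4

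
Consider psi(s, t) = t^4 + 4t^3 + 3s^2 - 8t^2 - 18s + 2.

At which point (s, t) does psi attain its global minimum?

psi(s,t) separates as P(s) + Q(t) + 2, so its minimum is min P + min Q + 2.
P'(s) = 6s - 18 vanishes at s ∈ {3}; Q'(t) = 4t(t - 1)(t + 4) vanishes at t ∈ {-4, 0, 1}.
Local minima of P (where P''>0): P(3)=-27. Local minima of Q: Q(-4)=-128, Q(1)=-3.
So the global minimum of psi is P(3) + Q(-4) + 2 = -27 − 128 + 2 = -153, attained at (3, -4).

(3, -4)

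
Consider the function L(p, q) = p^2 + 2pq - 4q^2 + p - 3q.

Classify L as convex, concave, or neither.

L is quadratic, so its Hessian is the constant matrix H = [[2, 2], [2, -8]].
det(H) = -20, tr(H) = -6.
det(H) < 0, so H is indefinite: neither convex nor concave.

neither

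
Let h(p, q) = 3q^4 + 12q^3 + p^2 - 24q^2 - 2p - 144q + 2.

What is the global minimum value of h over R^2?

-239

h(p,q) separates as A(p) + B(q) + 2, so its minimum is min A + min B + 2.
A'(p) = 2p - 2 vanishes at p ∈ {1}; B'(q) = 12(q - 2)(q + 2)(q + 3) vanishes at q ∈ {-3, -2, 2}.
Local minima of A (where A''>0): A(1)=-1. Local minima of B: B(-3)=135, B(2)=-240.
So the global minimum of h is A(1) + B(2) + 2 = -1 − 240 + 2 = -239, attained at (1, 2).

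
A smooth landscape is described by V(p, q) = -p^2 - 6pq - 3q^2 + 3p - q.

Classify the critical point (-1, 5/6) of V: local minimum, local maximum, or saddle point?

The Hessian of V is constant: H = [[-2, -6], [-6, -6]].
det(H) = (-2)·(-6) − (-6)² = -24.
Since det(H) < 0, H is indefinite and the critical point is a saddle point.

saddle point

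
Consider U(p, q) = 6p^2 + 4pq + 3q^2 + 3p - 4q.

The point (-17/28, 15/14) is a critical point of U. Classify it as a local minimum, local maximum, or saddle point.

local minimum

The Hessian of U is constant: H = [[12, 4], [4, 6]].
det(H) = 12·6 − 4² = 56.
det(H) > 0 and tr(H) = 18 > 0, so H is positive definite and the point is a local minimum.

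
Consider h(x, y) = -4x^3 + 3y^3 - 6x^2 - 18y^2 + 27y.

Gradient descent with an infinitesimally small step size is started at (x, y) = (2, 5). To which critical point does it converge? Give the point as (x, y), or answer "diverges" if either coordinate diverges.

h is separable, so gradient descent decouples: x follows -∂h/∂x, y follows -∂h/∂y.
∂h/∂x = -12x(x + 1); at x=2 this is -72, so x increases.
∂h/∂y = 9(y - 3)(y - 1); at y=5 this is 72, so y decreases.
The x-coordinate has no critical point in that direction and runs off to infinity.

diverges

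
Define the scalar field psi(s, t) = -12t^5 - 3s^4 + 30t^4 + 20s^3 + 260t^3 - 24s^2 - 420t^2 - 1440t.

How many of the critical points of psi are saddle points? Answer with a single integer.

psi separates as a function of s plus a function of t, so ∇psi=0 decouples.
∂psi/∂s = -12s(s - 4)(s - 1) = 0 at s ∈ {0, 1, 4}; ∂psi/∂t = -60(t - 4)(t - 2)(t + 1)(t + 3) = 0 at t ∈ {-3, -1, 2, 4}.
The Hessian is diagonal: diag(psi_ss, psi_tt). Second derivatives: psi_ss(0)=-48, psi_ss(1)=36, psi_ss(4)=-144; psi_tt(-3)=4200, psi_tt(-1)=-1800, psi_tt(2)=1800, psi_tt(4)=-4200.
Saddle points occur where the two diagonal entries have opposite signs: (0, -3), (0, 2), (1, -1), (1, 4), (4, -3), (4, 2). Count: 6.

6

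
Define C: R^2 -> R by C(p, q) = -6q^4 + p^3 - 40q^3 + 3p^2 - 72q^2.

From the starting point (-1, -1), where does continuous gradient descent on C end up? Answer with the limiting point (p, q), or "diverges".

C is separable, so gradient descent decouples: p follows -∂C/∂p, q follows -∂C/∂q.
∂C/∂p = 3p(p + 2); at p=-1 this is -3, so p increases.
∂C/∂q = -24q(q + 2)(q + 3); at q=-1 this is 48, so q decreases.
p converges to its nearest critical value 0 (a local min of the p-part); q converges to -2. The iterate converges to (0, -2).

(0, -2)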